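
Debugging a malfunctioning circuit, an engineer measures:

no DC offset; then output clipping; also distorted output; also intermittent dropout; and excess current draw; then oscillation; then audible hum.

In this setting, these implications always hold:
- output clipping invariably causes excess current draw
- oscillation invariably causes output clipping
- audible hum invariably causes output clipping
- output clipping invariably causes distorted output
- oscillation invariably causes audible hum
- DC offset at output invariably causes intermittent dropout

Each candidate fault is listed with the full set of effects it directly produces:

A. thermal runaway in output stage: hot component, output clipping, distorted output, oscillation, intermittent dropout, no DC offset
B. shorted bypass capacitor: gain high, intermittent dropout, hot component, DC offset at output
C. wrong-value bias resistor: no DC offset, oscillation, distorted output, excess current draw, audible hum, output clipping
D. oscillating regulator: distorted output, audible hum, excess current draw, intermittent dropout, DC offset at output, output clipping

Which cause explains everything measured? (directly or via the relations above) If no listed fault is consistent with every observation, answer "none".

Per-candidate check:
(A) thermal runaway in output stage — accounts for every observation (excess current draw through output clipping → excess current draw)
(B) shorted bypass capacitor — fails on no DC offset, output clipping, distorted output, excess current draw, oscillation, audible hum (predicts DC offset at output, not no DC offset)
(C) wrong-value bias resistor — no DC offset yes; output clipping yes; distorted output yes; intermittent dropout NO; excess current draw yes; oscillation yes; audible hum yes
(D) oscillating regulator — no DC offset NO; output clipping yes; distorted output yes; intermittent dropout yes; excess current draw yes; oscillation NO; audible hum yes
(A) alone accounts for all the evidence.

A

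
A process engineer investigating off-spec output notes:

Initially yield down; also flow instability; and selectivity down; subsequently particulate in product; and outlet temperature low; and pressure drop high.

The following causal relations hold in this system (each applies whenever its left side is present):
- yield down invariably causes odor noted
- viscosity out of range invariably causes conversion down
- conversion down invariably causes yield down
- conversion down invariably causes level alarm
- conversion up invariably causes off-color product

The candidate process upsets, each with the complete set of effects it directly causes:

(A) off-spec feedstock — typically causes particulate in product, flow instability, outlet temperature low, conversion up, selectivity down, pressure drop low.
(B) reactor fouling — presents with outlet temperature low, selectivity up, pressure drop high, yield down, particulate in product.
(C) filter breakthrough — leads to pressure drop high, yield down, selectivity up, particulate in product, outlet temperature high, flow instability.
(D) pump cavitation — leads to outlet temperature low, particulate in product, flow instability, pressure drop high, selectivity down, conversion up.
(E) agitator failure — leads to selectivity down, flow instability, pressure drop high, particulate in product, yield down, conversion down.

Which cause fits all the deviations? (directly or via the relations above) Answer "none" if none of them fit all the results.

none

Per-candidate check:
(A) off-spec feedstock — yield down ✗; flow instability ✓; selectivity down ✓; particulate in product ✓; outlet temperature low ✓; pressure drop high ✗
(B) reactor fouling — yield down ✓; flow instability ✗; selectivity down ✗; particulate in product ✓; outlet temperature low ✓; pressure drop high ✓
(C) filter breakthrough — fails on selectivity down, outlet temperature low (predicts selectivity up, not selectivity down; predicts outlet temperature high, not outlet temperature low)
(D) pump cavitation — does not account for yield down
(E) agitator failure — does not account for outlet temperature low
Every candidate fails on at least one observation.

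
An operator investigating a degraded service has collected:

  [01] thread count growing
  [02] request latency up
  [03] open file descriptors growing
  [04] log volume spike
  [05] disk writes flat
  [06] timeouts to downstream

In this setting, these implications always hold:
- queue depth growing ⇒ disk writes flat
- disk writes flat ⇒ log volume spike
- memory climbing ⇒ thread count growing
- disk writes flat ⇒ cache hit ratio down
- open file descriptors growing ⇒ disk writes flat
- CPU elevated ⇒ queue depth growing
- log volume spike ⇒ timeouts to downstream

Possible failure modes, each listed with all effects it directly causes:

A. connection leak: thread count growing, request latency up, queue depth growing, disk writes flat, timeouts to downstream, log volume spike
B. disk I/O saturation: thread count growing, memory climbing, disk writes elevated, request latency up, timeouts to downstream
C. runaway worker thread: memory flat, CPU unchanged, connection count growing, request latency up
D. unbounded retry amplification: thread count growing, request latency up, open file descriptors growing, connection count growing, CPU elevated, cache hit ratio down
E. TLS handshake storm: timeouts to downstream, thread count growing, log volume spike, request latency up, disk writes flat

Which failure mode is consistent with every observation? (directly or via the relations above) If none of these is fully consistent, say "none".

Checking each candidate against the observations:
(A) connection leak — does not account for open file descriptors growing
(B) disk I/O saturation — thread count growing match; request latency up match; open file descriptors growing miss; log volume spike miss; disk writes flat miss; timeouts to downstream match
(C) runaway worker thread — does not account for thread count growing, open file descriptors growing, log volume spike, disk writes flat, timeouts to downstream
(D) unbounded retry amplification — thread count growing match; request latency up match; open file descriptors growing match; log volume spike match (by open file descriptors growing → disk writes flat → log volume spike); disk writes flat match (by open file descriptors growing → disk writes flat); timeouts to downstream match (by open file descriptors growing → disk writes flat → log volume spike → timeouts to downstream)
(E) TLS handshake storm — does not account for open file descriptors growing
(D) is the only candidate with no mismatches.

D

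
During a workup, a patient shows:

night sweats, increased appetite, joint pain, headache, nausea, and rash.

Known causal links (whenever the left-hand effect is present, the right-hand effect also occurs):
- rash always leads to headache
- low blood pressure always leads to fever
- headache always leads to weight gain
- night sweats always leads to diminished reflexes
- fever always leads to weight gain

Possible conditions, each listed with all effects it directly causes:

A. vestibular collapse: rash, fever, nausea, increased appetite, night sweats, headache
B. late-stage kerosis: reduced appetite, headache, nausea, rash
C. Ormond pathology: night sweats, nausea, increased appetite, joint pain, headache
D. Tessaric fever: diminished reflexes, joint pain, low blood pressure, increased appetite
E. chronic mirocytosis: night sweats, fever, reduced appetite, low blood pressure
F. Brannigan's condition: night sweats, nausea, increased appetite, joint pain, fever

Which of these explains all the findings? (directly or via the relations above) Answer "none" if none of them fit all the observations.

Per-candidate check:
(A) vestibular collapse — does not account for joint pain
(B) late-stage kerosis — fails on night sweats, increased appetite, joint pain (predicts reduced appetite, not increased appetite)
(C) Ormond pathology — night sweats +; increased appetite +; joint pain +; headache +; nausea +; rash -
(D) Tessaric fever — night sweats -; increased appetite +; joint pain +; headache -; nausea -; rash -
(E) chronic mirocytosis — night sweats +; increased appetite -; joint pain -; headache -; nausea -; rash -
(F) Brannigan's condition — does not account for headache, rash
Every candidate fails on at least one observation.

none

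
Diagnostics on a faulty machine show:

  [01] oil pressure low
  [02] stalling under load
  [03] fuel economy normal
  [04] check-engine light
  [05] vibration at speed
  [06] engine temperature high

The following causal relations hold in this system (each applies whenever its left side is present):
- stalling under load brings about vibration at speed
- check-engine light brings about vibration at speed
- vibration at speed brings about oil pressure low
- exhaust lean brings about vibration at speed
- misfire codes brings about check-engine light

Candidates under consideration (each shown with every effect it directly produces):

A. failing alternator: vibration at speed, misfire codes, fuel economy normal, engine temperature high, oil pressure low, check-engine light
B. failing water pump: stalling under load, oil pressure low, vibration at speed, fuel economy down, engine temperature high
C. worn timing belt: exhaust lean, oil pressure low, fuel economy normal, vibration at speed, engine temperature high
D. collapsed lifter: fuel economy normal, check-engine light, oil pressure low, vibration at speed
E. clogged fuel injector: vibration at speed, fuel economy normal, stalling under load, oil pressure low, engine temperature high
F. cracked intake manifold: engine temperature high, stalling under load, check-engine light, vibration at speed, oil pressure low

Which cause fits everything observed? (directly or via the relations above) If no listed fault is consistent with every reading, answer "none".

Per-candidate check:
(A) failing alternator — oil pressure low yes; stalling under load NO; fuel economy normal yes; check-engine light yes; vibration at speed yes; engine temperature high yes
(B) failing water pump — oil pressure low yes; stalling under load yes; fuel economy normal NO; check-engine light NO; vibration at speed yes; engine temperature high yes
(C) worn timing belt — does not account for stalling under load, check-engine light
(D) collapsed lifter — does not account for stalling under load, engine temperature high
(E) clogged fuel injector — does not account for check-engine light
(F) cracked intake manifold — oil pressure low yes; stalling under load yes; fuel economy normal NO; check-engine light yes; vibration at speed yes; engine temperature high yes
None of the listed candidates fits everything.

none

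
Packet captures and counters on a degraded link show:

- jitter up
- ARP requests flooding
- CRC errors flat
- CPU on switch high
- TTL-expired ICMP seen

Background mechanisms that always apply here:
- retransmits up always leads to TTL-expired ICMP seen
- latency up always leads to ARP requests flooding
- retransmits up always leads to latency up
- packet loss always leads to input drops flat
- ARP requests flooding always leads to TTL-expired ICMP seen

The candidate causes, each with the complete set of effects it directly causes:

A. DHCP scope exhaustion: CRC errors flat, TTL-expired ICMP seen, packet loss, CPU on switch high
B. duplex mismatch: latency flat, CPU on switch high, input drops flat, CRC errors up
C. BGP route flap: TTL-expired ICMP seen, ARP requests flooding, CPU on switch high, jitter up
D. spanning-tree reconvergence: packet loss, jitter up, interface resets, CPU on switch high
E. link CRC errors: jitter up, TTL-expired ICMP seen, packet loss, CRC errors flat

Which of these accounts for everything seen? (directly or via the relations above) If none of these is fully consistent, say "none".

Per-candidate check:
(A) DHCP scope exhaustion — does not account for jitter up, ARP requests flooding
(B) duplex mismatch — jitter up NO; ARP requests flooding NO; CRC errors flat NO; CPU on switch high yes; TTL-expired ICMP seen NO
(C) BGP route flap — does not account for CRC errors flat
(D) spanning-tree reconvergence — jitter up yes; ARP requests flooding NO; CRC errors flat NO; CPU on switch high yes; TTL-expired ICMP seen NO
(E) link CRC errors — does not account for ARP requests flooding, CPU on switch high
No candidate is consistent with all observations.

none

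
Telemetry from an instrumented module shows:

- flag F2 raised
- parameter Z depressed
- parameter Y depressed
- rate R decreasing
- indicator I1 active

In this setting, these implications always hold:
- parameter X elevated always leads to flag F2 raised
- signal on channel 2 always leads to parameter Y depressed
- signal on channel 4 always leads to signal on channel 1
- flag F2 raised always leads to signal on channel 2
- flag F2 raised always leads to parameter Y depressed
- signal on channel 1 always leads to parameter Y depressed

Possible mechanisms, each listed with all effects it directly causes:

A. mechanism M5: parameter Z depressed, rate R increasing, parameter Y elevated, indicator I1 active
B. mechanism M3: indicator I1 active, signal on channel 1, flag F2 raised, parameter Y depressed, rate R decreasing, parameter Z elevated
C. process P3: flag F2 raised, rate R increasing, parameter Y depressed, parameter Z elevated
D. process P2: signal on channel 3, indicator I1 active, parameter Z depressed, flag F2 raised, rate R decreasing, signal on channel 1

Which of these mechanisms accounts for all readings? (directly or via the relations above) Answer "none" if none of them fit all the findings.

For each candidate, compare predicted effects to what was observed:
(A) mechanism M5 — fails on flag F2 raised, parameter Y depressed, rate R decreasing (predicts parameter Y elevated, not parameter Y depressed; predicts rate R increasing, not rate R decreasing)
(B) mechanism M3 — flag F2 raised match; parameter Z depressed miss; parameter Y depressed match; rate R decreasing match; indicator I1 active match
(C) process P3 — fails on parameter Z depressed, rate R decreasing, indicator I1 active (predicts parameter Z elevated, not parameter Z depressed; predicts rate R increasing, not rate R decreasing)
(D) process P2 — accounts for every observation (parameter Y depressed through signal on channel 1 → parameter Y depressed)
(D) is the only candidate with no mismatches.

D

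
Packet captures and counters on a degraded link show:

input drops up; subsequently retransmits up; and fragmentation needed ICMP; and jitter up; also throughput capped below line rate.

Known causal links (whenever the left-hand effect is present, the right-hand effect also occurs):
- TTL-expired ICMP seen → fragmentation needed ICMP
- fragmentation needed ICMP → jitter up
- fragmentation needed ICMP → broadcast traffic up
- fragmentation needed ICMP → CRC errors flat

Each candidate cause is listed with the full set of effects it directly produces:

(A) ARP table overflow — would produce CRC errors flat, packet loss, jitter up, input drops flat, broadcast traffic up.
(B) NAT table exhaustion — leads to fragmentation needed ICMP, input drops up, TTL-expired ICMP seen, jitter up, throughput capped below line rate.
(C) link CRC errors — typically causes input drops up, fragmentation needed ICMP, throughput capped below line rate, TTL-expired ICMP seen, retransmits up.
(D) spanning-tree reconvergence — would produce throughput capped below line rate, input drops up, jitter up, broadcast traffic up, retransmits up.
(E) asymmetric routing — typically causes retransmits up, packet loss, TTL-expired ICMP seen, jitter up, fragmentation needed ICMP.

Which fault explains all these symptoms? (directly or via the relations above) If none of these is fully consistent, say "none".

Checking each candidate against the observations:
(A) ARP table overflow — input drops up NO; retransmits up NO; fragmentation needed ICMP NO; jitter up yes; throughput capped below line rate NO
(B) NAT table exhaustion — does not account for retransmits up
(C) link CRC errors — input drops up yes; retransmits up yes; fragmentation needed ICMP yes; jitter up yes (via fragmentation needed ICMP → jitter up); throughput capped below line rate yes
(D) spanning-tree reconvergence — does not account for fragmentation needed ICMP
(E) asymmetric routing — input drops up NO; retransmits up yes; fragmentation needed ICMP yes; jitter up yes; throughput capped below line rate NO
(C) alone accounts for all the evidence.

C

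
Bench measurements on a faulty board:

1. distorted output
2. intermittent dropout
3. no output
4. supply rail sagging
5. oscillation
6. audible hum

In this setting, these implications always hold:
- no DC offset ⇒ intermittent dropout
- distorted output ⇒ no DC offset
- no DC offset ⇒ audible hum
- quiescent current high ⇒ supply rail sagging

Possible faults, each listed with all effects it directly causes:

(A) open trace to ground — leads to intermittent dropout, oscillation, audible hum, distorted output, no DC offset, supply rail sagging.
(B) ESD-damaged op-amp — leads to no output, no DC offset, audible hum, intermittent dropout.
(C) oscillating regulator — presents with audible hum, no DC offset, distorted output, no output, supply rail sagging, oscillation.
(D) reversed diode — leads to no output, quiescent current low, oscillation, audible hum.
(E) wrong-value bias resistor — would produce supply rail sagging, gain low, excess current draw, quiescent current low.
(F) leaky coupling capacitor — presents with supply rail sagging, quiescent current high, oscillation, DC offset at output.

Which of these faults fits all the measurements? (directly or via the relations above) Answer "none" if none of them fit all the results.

Checking each candidate against the observations:
(A) open trace to ground — distorted output yes; intermittent dropout yes; no output NO; supply rail sagging yes; oscillation yes; audible hum yes
(B) ESD-damaged op-amp — does not account for distorted output, supply rail sagging, oscillation
(C) oscillating regulator — distorted output yes; intermittent dropout yes (by no DC offset → intermittent dropout); no output yes; supply rail sagging yes; oscillation yes; audible hum yes
(D) reversed diode — does not account for distorted output, intermittent dropout, supply rail sagging
(E) wrong-value bias resistor — does not account for distorted output, intermittent dropout, no output, oscillation, audible hum
(F) leaky coupling capacitor — distorted output NO; intermittent dropout NO; no output NO; supply rail sagging yes; oscillation yes; audible hum NO
(C) is the only candidate with no mismatches.

C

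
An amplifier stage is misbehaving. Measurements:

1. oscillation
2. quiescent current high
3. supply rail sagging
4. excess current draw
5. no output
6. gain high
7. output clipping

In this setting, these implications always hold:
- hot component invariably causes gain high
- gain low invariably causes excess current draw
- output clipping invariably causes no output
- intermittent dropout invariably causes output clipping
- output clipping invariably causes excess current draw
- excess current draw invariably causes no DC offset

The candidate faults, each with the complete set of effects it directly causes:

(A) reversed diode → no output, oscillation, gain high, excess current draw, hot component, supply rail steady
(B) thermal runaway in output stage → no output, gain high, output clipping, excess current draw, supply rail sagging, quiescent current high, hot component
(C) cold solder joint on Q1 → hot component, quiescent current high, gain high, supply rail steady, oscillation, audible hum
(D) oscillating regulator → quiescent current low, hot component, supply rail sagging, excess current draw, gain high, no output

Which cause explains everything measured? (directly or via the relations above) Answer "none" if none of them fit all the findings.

For each candidate, compare predicted effects to what was observed:
(A) reversed diode — fails on quiescent current high, supply rail sagging, output clipping (predicts supply rail steady, not supply rail sagging)
(B) thermal runaway in output stage — oscillation -; quiescent current high +; supply rail sagging +; excess current draw +; no output +; gain high +; output clipping +
(C) cold solder joint on Q1 — oscillation +; quiescent current high +; supply rail sagging -; excess current draw -; no output -; gain high +; output clipping -
(D) oscillating regulator — oscillation -; quiescent current high -; supply rail sagging +; excess current draw +; no output +; gain high +; output clipping -
No candidate is consistent with all observations.

none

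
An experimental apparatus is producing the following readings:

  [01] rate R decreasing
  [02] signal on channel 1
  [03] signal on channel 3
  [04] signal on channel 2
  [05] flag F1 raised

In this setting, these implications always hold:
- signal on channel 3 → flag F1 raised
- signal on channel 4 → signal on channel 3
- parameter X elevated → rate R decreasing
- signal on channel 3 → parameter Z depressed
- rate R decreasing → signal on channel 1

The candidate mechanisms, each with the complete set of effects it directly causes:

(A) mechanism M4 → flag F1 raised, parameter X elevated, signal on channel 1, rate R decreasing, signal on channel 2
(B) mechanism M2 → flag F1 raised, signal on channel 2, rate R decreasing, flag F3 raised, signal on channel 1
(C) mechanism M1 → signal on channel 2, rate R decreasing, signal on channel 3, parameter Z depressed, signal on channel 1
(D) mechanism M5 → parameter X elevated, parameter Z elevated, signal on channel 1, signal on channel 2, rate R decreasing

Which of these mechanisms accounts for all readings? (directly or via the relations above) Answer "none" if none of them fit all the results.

For each candidate, compare predicted effects to what was observed:
(A) mechanism M4 — rate R decreasing ✓; signal on channel 1 ✓; signal on channel 3 ✗; signal on channel 2 ✓; flag F1 raised ✓
(B) mechanism M2 — rate R decreasing ✓; signal on channel 1 ✓; signal on channel 3 ✗; signal on channel 2 ✓; flag F1 raised ✓
(C) mechanism M1 — accounts for every observation (flag F1 raised through signal on channel 3 → flag F1 raised)
(D) mechanism M5 — rate R decreasing ✓; signal on channel 1 ✓; signal on channel 3 ✗; signal on channel 2 ✓; flag F1 raised ✗
(C) alone accounts for all the evidence.

C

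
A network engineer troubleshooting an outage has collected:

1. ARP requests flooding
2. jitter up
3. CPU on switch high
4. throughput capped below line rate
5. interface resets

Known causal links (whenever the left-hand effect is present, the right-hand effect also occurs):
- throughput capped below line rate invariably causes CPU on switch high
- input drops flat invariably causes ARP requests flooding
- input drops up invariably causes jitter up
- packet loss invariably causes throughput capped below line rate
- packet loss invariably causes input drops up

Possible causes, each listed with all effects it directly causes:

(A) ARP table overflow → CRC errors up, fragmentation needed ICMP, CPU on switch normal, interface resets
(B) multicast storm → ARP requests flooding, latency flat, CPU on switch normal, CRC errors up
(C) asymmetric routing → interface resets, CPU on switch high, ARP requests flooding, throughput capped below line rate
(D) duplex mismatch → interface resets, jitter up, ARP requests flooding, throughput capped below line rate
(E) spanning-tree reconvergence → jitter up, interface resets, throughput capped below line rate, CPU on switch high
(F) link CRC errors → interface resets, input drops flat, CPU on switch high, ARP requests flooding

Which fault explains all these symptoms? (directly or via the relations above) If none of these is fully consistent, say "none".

D

Testing each hypothesis:
(A) ARP table overflow — fails on ARP requests flooding, jitter up, CPU on switch high, throughput capped below line rate (predicts CPU on switch normal, not CPU on switch high)
(B) multicast storm — ARP requests flooding yes; jitter up NO; CPU on switch high NO; throughput capped below line rate NO; interface resets NO
(C) asymmetric routing — does not account for jitter up
(D) duplex mismatch — ARP requests flooding yes; jitter up yes; CPU on switch high yes (by throughput capped below line rate → CPU on switch high); throughput capped below line rate yes; interface resets yes
(E) spanning-tree reconvergence — ARP requests flooding NO; jitter up yes; CPU on switch high yes; throughput capped below line rate yes; interface resets yes
(F) link CRC errors — does not account for jitter up, throughput capped below line rate
(D) alone accounts for all the evidence.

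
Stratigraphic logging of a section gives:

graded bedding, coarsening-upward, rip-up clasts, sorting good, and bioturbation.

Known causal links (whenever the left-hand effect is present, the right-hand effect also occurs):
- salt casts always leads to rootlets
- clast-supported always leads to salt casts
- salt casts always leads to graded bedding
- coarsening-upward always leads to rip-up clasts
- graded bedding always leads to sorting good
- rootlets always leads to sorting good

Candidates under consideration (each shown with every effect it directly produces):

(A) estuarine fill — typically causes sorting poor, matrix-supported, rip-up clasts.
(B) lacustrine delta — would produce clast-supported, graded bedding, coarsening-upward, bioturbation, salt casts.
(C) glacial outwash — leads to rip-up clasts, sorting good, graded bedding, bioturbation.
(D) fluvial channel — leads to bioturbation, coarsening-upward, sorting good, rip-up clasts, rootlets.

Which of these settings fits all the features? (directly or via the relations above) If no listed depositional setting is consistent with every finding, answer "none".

Testing each hypothesis:
(A) estuarine fill — graded bedding ✗; coarsening-upward ✗; rip-up clasts ✓; sorting good ✗; bioturbation ✗
(B) lacustrine delta — accounts for every observation (rip-up clasts through coarsening-upward → rip-up clasts)
(C) glacial outwash — does not account for coarsening-upward
(D) fluvial channel — graded bedding ✗; coarsening-upward ✓; rip-up clasts ✓; sorting good ✓; bioturbation ✓
Only (B) is consistent with every observation.

B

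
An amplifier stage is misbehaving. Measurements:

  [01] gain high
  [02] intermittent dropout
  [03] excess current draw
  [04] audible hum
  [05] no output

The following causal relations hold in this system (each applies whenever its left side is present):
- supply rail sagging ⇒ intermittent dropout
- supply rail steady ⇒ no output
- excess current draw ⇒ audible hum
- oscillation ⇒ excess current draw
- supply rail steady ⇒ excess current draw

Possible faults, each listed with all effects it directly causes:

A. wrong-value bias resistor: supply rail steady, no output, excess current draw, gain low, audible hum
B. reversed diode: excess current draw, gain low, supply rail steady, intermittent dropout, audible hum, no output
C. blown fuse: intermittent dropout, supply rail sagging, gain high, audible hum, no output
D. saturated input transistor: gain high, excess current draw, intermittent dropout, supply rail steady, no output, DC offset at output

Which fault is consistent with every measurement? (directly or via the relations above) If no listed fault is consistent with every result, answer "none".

D

For each candidate, compare predicted effects to what was observed:
(A) wrong-value bias resistor — gain high miss; intermittent dropout miss; excess current draw match; audible hum match; no output match
(B) reversed diode — fails on gain high (predicts gain low, not gain high)
(C) blown fuse — does not account for excess current draw
(D) saturated input transistor — gain high match; intermittent dropout match; excess current draw match; audible hum match (via excess current draw → audible hum); no output match
(D) is the only candidate with no mismatches.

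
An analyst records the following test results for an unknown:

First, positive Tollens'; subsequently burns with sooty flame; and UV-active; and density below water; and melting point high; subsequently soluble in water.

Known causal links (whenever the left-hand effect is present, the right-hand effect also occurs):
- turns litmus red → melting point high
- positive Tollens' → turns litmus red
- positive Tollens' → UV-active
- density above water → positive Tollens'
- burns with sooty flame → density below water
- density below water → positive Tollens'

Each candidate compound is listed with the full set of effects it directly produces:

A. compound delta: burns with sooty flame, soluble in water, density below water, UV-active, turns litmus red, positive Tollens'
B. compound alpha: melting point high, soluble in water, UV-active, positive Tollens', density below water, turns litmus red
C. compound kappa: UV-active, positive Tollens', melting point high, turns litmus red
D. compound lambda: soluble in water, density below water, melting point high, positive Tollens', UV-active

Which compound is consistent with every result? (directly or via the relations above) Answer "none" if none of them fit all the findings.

Testing each hypothesis:
(A) compound delta — positive Tollens' match; burns with sooty flame match; UV-active match; density below water match; melting point high match (through turns litmus red → melting point high); soluble in water match
(B) compound alpha — does not account for burns with sooty flame
(C) compound kappa — positive Tollens' match; burns with sooty flame miss; UV-active match; density below water miss; melting point high match; soluble in water miss
(D) compound lambda — does not account for burns with sooty flame
(A) alone accounts for all the evidence.

A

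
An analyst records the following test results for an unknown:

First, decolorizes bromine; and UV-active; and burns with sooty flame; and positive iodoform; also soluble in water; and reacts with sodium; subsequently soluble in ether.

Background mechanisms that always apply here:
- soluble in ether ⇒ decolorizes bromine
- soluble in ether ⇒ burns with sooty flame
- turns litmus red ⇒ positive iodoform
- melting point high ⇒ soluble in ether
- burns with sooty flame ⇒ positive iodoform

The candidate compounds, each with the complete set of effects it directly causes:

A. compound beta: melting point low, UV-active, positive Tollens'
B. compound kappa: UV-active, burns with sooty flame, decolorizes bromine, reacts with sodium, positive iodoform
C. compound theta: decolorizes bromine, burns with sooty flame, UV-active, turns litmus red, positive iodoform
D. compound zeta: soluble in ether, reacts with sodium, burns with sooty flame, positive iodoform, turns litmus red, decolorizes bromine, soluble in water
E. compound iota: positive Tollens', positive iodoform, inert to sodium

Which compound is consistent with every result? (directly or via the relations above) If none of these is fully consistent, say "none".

Testing each hypothesis:
(A) compound beta — does not account for decolorizes bromine, burns with sooty flame, positive iodoform, soluble in water, reacts with sodium, soluble in ether
(B) compound kappa — does not account for soluble in water, soluble in ether
(C) compound theta — decolorizes bromine match; UV-active match; burns with sooty flame match; positive iodoform match; soluble in water miss; reacts with sodium miss; soluble in ether miss
(D) compound zeta — does not account for UV-active
(E) compound iota — decolorizes bromine miss; UV-active miss; burns with sooty flame miss; positive iodoform match; soluble in water miss; reacts with sodium miss; soluble in ether miss
None of the listed candidates fits everything.

none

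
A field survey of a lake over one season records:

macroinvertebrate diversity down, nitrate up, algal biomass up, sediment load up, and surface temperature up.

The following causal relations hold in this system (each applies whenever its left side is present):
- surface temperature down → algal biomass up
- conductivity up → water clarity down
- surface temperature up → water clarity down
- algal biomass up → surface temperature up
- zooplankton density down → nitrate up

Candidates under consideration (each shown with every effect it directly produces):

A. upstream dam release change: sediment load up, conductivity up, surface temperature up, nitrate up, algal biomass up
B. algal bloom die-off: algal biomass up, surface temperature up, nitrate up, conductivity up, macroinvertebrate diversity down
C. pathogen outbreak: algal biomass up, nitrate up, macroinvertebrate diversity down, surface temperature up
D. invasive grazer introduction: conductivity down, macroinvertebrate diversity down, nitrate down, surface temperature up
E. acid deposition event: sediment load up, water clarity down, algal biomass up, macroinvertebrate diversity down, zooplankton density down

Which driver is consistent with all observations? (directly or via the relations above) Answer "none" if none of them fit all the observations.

E

Checking each candidate against the observations:
(A) upstream dam release change — macroinvertebrate diversity down NO; nitrate up yes; algal biomass up yes; sediment load up yes; surface temperature up yes
(B) algal bloom die-off — macroinvertebrate diversity down yes; nitrate up yes; algal biomass up yes; sediment load up NO; surface temperature up yes
(C) pathogen outbreak — macroinvertebrate diversity down yes; nitrate up yes; algal biomass up yes; sediment load up NO; surface temperature up yes
(D) invasive grazer introduction — fails on nitrate up, algal biomass up, sediment load up (predicts nitrate down, not nitrate up)
(E) acid deposition event — accounts for every observation (nitrate up through zooplankton density down → nitrate up)
Only (E) is consistent with every observation.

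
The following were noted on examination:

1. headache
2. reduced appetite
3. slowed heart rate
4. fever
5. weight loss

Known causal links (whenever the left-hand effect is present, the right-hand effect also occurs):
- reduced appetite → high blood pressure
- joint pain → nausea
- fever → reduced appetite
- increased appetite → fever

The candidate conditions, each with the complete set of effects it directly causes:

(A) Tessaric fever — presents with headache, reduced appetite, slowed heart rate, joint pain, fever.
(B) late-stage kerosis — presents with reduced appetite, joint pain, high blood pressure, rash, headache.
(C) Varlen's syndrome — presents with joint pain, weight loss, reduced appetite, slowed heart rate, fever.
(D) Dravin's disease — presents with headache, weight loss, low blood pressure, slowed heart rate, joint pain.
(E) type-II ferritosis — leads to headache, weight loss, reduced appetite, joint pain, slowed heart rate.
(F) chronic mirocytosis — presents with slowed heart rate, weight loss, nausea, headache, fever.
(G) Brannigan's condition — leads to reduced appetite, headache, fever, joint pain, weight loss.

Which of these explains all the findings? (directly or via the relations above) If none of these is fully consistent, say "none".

Per-candidate check:
(A) Tessaric fever — does not account for weight loss
(B) late-stage kerosis — does not account for slowed heart rate, fever, weight loss
(C) Varlen's syndrome — headache miss; reduced appetite match; slowed heart rate match; fever match; weight loss match
(D) Dravin's disease — does not account for reduced appetite, fever
(E) type-II ferritosis — does not account for fever
(F) chronic mirocytosis — headache match; reduced appetite match (through fever → reduced appetite); slowed heart rate match; fever match; weight loss match
(G) Brannigan's condition — does not account for slowed heart rate
(F) alone accounts for all the evidence.

F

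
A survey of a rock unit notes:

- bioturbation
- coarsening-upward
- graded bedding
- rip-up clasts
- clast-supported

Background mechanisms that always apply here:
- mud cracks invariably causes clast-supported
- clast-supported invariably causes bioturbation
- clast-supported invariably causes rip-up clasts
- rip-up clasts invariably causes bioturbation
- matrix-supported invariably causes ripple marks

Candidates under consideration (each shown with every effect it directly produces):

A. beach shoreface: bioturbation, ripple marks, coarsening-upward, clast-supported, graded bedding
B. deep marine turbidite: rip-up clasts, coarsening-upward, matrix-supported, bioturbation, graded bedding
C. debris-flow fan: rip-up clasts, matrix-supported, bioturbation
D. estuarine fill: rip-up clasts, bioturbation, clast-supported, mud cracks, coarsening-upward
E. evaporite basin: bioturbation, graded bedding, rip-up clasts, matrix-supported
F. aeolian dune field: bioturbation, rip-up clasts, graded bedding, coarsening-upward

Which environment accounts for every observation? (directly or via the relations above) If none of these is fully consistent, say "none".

A

Checking each candidate against the observations:
(A) beach shoreface — accounts for every observation (rip-up clasts by clast-supported → rip-up clasts)
(B) deep marine turbidite — bioturbation ✓; coarsening-upward ✓; graded bedding ✓; rip-up clasts ✓; clast-supported ✗
(C) debris-flow fan — fails on coarsening-upward, graded bedding, clast-supported (predicts matrix-supported, not clast-supported)
(D) estuarine fill — bioturbation ✓; coarsening-upward ✓; graded bedding ✗; rip-up clasts ✓; clast-supported ✓
(E) evaporite basin — fails on coarsening-upward, clast-supported (predicts matrix-supported, not clast-supported)
(F) aeolian dune field — bioturbation ✓; coarsening-upward ✓; graded bedding ✓; rip-up clasts ✓; clast-supported ✗
(A) is the only candidate with no mismatches.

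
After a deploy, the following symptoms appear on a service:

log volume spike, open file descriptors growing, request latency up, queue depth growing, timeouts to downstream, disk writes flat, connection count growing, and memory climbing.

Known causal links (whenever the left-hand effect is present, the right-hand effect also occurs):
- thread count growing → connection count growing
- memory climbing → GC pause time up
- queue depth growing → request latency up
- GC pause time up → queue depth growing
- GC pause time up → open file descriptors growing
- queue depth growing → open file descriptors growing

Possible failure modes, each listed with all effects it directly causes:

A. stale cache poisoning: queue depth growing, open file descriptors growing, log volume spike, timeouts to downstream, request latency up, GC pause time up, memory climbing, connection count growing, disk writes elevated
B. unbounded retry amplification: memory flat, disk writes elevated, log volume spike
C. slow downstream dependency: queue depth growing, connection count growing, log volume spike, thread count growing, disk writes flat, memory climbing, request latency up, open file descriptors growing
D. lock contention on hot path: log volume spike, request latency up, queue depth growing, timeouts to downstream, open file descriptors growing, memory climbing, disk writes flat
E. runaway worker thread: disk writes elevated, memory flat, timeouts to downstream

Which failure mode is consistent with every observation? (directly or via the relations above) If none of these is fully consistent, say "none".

none

For each candidate, compare predicted effects to what was observed:
(A) stale cache poisoning — log volume spike match; open file descriptors growing match; request latency up match; queue depth growing match; timeouts to downstream match; disk writes flat miss; connection count growing match; memory climbing match
(B) unbounded retry amplification — log volume spike match; open file descriptors growing miss; request latency up miss; queue depth growing miss; timeouts to downstream miss; disk writes flat miss; connection count growing miss; memory climbing miss
(C) slow downstream dependency — does not account for timeouts to downstream
(D) lock contention on hot path — does not account for connection count growing
(E) runaway worker thread — fails on log volume spike, open file descriptors growing, request latency up, queue depth growing, disk writes flat, connection count growing, memory climbing (predicts disk writes elevated, not disk writes flat; predicts memory flat, not memory climbing)
None of the listed candidates fits everything.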